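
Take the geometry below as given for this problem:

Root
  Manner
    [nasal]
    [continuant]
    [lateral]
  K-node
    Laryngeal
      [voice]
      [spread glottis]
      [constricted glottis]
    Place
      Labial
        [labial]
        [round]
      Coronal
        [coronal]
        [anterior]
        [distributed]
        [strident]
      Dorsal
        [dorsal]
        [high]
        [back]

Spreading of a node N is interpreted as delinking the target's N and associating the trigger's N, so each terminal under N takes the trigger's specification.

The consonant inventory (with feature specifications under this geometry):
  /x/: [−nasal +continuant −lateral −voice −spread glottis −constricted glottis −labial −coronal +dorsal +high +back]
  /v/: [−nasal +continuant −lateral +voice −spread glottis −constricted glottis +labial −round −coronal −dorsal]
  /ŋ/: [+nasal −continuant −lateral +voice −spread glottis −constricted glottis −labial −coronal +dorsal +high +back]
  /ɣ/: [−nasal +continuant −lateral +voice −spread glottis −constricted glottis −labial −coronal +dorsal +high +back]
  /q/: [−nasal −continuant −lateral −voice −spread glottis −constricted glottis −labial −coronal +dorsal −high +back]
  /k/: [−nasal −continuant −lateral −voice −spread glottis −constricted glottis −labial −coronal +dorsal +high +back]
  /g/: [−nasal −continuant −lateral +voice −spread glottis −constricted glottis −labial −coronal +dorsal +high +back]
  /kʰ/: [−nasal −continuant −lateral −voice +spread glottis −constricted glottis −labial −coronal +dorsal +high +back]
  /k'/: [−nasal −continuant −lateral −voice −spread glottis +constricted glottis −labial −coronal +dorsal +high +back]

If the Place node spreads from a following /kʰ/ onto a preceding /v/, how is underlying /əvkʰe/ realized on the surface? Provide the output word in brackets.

Place immediately or transitively dominates [labial], [round], [coronal], [anterior], [distributed], [strident], [dorsal], [high], [back].
After delinking /v/'s Place and linking /kʰ/'s, the affected terminals become [−labial], [−coronal], [+dorsal], [+high], [+back]; [nasal], [continuant], [lateral], … (outside Place) are retained from /v/.
The resulting bundle matches /ɣ/ in the inventory; substituting it for /v/ gives [əɣkʰe].

[əɣkʰe]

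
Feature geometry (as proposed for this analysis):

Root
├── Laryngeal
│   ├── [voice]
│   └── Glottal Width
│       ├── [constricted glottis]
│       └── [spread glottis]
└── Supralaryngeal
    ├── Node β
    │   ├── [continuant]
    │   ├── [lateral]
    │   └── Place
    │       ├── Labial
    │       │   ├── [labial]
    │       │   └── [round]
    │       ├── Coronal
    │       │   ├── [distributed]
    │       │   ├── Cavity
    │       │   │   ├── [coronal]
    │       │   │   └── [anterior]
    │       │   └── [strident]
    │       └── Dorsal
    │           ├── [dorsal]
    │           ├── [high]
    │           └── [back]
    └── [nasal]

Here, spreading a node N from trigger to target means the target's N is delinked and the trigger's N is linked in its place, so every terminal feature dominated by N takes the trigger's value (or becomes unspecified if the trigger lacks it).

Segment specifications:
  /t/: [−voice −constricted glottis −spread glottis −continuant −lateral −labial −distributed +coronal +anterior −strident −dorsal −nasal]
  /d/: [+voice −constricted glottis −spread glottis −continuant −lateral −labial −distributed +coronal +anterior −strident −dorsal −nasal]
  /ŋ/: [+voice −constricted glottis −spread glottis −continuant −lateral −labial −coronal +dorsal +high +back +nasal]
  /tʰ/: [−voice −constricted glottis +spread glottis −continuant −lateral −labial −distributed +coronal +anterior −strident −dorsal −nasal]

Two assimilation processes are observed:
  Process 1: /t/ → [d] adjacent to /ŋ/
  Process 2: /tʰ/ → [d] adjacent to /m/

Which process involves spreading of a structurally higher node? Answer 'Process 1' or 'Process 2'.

Process 2

Process 1 alters [voice]; the lowest dominating node is [voice] (depth 2 from Root).
Process 2: the features that change are [voice], [spread glottis]; the minimal node is Laryngeal (depth 1).
Laryngeal (depth 1) sits above [voice] (depth 2), making Process 2 the one with the higher spreading node.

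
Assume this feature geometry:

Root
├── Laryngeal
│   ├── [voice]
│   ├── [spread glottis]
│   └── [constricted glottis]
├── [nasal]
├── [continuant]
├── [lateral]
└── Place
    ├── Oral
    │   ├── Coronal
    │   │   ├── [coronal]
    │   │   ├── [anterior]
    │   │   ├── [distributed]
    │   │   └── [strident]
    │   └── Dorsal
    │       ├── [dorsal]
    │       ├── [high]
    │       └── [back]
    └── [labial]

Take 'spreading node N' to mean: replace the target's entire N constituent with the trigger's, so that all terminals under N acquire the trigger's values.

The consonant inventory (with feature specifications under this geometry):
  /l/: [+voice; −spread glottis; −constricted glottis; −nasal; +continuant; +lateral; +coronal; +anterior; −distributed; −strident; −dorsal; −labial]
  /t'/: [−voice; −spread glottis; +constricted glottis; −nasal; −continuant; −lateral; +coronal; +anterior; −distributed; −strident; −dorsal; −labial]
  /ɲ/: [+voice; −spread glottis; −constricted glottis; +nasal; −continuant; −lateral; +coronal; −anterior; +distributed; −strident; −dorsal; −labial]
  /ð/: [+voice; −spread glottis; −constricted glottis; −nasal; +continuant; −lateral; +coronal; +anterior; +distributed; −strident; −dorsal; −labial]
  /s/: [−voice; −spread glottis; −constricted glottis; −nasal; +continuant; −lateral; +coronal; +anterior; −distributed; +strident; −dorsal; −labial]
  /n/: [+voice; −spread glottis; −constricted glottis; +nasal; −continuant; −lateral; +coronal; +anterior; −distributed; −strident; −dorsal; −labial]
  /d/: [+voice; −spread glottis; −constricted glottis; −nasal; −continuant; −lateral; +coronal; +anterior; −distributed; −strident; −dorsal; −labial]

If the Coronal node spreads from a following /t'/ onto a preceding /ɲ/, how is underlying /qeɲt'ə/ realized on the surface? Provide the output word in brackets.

[qent'ə]

Coronal immediately or transitively dominates [coronal], [anterior], [distributed], [strident].
After delinking /ɲ/'s Coronal and linking /t'/'s, the affected terminals become [+coronal], [+anterior], [−distributed], [−strident]; [voice], [spread glottis], [constricted glottis], … (outside Coronal) are retained from /ɲ/.
The resulting bundle matches /n/ in the inventory; substituting it for /ɲ/ gives [qent'ə].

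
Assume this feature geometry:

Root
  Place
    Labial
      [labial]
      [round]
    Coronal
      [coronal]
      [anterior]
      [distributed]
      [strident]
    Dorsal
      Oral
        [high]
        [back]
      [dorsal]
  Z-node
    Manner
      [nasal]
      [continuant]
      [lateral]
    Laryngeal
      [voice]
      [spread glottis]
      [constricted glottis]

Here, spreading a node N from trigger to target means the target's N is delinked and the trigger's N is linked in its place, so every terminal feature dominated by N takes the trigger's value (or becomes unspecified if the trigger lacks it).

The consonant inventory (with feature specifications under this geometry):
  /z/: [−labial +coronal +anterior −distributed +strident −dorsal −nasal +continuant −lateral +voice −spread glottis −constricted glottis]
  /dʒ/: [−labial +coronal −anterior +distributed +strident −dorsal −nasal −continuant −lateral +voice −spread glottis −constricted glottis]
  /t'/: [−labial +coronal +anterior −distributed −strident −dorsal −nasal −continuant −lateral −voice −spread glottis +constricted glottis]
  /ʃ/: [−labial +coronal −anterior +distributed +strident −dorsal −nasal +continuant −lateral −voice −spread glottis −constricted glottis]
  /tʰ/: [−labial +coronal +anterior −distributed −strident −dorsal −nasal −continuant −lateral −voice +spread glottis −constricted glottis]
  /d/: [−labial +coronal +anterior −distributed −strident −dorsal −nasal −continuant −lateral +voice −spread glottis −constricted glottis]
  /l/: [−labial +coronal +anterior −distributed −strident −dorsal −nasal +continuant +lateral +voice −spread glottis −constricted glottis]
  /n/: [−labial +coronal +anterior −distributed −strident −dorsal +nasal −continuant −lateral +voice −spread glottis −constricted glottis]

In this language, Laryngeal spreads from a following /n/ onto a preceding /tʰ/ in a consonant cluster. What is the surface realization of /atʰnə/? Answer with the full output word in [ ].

[adnə]

The Laryngeal node dominates the terminals [voice], [spread glottis], [constricted glottis].
After delinking /tʰ/'s Laryngeal and linking /n/'s, the affected terminals become [+voice], [−spread glottis], [−constricted glottis]; [labial], [coronal], [anterior], … (outside Laryngeal) are retained from /tʰ/.
The resulting bundle matches /d/ in the inventory; substituting it for /tʰ/ gives [adnə].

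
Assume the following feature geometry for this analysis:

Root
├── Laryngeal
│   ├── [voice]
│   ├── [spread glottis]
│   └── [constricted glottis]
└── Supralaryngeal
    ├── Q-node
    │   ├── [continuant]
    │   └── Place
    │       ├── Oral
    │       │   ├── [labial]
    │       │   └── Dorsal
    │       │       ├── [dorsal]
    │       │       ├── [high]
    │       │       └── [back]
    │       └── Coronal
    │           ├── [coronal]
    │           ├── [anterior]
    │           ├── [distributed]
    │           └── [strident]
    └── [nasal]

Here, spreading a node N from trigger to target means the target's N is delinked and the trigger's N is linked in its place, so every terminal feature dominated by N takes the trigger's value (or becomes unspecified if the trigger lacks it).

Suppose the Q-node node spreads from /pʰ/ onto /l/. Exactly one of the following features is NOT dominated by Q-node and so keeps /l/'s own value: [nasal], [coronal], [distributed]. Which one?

[nasal]

Under this geometry, Q-node contains [continuant], [labial], [dorsal], [high], [back], [coronal], [anterior], [distributed], [strident].
Spreading Q-node replaces [coronal], [distributed] with the trigger's values, since each sits inside the Q-node constituent.
[nasal] attaches under Supralaryngeal, not under Q-node, so /l/ retains its own value for [nasal].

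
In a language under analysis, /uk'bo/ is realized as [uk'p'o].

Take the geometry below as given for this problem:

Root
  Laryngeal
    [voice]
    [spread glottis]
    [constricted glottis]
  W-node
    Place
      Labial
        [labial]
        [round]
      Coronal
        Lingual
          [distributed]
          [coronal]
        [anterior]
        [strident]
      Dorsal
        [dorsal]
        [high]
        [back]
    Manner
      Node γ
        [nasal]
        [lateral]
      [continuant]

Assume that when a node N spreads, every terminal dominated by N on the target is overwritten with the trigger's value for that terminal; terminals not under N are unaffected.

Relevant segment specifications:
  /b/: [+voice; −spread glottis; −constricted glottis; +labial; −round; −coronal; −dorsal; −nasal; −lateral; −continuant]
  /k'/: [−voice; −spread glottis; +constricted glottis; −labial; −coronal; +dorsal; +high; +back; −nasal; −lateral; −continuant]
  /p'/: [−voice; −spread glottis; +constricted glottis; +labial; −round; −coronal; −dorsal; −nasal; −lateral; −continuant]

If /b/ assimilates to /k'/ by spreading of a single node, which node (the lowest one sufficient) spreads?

Laryngeal

The alternation /b/ → [p'] changes [voice], [constricted glottis] and nothing else.
In this geometry the lowest node dominating all of them is Laryngeal: every daughter of Laryngeal dominates only a proper subset, so no lower node suffices.
If Laryngeal spreads, every terminal under it takes /k'/'s value, producing [p'] as observed.
Since [labial], [dorsal] are preserved even though /k'/ disagrees there, no node above Laryngeal spread.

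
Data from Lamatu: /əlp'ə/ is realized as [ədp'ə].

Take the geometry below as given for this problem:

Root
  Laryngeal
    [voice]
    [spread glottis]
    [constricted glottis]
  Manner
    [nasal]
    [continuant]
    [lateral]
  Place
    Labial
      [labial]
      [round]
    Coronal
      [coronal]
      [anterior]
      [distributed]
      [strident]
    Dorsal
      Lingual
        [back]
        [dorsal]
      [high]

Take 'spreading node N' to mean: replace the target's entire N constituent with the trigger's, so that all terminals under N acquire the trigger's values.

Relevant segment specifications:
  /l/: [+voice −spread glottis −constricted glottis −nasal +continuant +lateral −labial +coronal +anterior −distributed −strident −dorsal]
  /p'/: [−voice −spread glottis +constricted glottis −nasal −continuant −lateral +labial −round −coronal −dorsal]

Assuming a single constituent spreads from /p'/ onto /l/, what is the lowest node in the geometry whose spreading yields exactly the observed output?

Manner

Feature comparison: [continuant], [lateral] differ between /l/ and [d]; the remaining terminals match.
In this geometry the lowest node dominating all of them is Manner: every daughter of Manner dominates only a proper subset, so no lower node suffices.
Delinking /l/'s Manner and associating /p'/'s Manner gives precisely the feature bundle of [d].
[voice], [labial] — on which /p'/ differs from /l/ — are unchanged, so Root cannot have spread; the constituent is no larger than Manner.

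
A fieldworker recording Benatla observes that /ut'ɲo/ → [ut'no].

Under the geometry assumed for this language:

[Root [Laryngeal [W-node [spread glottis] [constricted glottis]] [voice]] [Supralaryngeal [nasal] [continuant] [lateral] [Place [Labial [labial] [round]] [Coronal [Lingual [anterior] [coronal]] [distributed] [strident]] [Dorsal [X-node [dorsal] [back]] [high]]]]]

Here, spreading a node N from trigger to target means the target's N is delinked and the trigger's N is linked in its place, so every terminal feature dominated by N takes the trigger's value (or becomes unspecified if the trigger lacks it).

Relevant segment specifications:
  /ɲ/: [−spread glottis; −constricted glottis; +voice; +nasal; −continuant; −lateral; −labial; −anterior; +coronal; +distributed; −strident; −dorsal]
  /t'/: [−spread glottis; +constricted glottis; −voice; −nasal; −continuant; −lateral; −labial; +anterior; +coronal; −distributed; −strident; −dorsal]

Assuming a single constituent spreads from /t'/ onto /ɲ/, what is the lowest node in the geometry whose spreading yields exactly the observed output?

Coronal

The alternation /ɲ/ → [n] changes [anterior], [distributed] and nothing else.
The smallest constituent containing every changed terminal is Coronal — each of its daughters lacks at least one of the affected features.
Spreading Coronal from /t'/ overwrites each of those terminals with /t'/'s values, yielding exactly [n].
Features on which the two segments disagree outside Coronal, such as [constricted glottis], [voice], are unchanged — nothing dominating them spread, and Coronal is the minimal sufficient constituent.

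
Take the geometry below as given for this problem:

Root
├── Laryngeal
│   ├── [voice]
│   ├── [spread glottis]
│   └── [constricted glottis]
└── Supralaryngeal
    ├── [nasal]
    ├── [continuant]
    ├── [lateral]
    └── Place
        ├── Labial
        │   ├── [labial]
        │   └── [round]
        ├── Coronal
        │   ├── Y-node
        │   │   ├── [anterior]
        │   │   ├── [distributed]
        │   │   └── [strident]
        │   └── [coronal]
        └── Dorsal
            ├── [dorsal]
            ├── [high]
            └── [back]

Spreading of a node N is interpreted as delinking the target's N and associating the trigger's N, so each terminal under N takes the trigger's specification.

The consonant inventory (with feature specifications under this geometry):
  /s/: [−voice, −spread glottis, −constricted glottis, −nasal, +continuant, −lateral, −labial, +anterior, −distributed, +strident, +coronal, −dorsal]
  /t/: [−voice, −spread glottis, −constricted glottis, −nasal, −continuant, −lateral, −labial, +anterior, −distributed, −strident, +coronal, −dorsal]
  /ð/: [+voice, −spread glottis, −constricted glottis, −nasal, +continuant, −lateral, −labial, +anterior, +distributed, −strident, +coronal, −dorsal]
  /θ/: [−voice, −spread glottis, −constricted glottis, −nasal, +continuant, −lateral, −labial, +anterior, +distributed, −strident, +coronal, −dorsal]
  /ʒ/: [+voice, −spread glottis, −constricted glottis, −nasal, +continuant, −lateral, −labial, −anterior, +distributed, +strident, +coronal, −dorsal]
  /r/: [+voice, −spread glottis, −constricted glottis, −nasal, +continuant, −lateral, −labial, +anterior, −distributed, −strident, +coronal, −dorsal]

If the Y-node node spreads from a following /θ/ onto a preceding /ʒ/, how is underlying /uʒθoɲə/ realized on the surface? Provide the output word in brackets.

The Y-node node dominates the terminals [anterior], [distributed], [strident].
Spreading Y-node from /θ/ onto /ʒ/ replaces those values with /θ/'s: [+anterior], [+distributed], [−strident]. Features outside Y-node ([voice], [spread glottis], [constricted glottis], …) stay as in /ʒ/.
This feature bundle is that of [ð], so /uʒθoɲə/ surfaces as [uðθoɲə].

[uðθoɲə]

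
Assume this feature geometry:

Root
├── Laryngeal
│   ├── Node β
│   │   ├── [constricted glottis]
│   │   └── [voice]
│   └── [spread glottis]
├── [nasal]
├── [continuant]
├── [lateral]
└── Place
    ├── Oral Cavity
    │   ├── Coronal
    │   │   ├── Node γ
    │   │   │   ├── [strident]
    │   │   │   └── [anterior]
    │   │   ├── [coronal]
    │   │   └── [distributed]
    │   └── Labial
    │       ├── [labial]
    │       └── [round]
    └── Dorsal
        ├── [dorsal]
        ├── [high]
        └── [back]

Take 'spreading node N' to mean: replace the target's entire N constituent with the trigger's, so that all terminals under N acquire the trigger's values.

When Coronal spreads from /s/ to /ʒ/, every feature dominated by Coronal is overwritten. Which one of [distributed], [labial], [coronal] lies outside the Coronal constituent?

[labial]

Coronal dominates exactly [strident], [anterior], [coronal], [distributed].
Spreading Coronal replaces [coronal], [distributed] with the trigger's values, since each sits inside the Coronal constituent.
But [labial] is a dependent of Labial, outside Coronal; it is therefore untouched by the spreading.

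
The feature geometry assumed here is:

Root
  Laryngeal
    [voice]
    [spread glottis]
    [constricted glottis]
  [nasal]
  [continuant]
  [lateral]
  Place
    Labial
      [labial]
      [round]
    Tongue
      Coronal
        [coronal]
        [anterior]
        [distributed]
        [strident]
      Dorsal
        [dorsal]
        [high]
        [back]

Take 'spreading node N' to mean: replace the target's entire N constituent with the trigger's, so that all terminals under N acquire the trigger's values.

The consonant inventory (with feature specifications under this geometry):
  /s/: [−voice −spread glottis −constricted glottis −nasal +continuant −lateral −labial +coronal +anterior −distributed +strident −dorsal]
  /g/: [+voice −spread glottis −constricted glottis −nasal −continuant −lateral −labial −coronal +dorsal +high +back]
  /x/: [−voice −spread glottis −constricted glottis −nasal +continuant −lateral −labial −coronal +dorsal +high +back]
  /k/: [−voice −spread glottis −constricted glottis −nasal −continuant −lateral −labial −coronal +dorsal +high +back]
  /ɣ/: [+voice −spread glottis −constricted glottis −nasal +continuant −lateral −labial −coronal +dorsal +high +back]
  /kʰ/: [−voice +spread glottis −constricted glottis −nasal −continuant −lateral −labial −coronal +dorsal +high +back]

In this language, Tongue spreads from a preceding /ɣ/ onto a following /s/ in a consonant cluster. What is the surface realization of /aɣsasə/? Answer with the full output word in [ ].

The Tongue node dominates the terminals [coronal], [anterior], [distributed], [strident], [dorsal], [high], [back].
Spreading Tongue from /ɣ/ onto /s/ replaces those values with /ɣ/'s: [−coronal], [+dorsal], [+high], [+back]. Features outside Tongue ([voice], [spread glottis], [constricted glottis], …) stay as in /s/.
This feature bundle is that of [x], so /aɣsasə/ surfaces as [aɣxasə].

[aɣxasə]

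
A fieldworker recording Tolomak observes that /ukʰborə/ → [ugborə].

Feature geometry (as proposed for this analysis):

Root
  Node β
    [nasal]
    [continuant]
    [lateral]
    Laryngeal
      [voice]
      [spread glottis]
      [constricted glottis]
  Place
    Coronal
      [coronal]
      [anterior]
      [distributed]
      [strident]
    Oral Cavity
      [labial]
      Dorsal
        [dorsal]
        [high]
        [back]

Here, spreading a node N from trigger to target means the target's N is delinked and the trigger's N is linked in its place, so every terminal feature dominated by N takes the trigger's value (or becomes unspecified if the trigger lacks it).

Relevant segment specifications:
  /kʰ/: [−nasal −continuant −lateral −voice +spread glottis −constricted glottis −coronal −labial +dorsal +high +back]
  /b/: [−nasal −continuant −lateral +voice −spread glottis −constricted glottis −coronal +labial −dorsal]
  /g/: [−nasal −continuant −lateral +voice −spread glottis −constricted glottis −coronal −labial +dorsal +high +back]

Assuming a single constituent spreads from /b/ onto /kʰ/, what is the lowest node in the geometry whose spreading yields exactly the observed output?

Laryngeal

/kʰ/ and [g] differ in [voice], [spread glottis]; every other specified feature is identical.
In this geometry the lowest node dominating all of them is Laryngeal: every daughter of Laryngeal dominates only a proper subset, so no lower node suffices.
Delinking /kʰ/'s Laryngeal and associating /b/'s Laryngeal gives precisely the feature bundle of [g].
[dorsal], [labial] stay as in /kʰ/ although /b/ differs there, so no node dominating them spread; among the remaining candidates Laryngeal is the lowest that derives the output.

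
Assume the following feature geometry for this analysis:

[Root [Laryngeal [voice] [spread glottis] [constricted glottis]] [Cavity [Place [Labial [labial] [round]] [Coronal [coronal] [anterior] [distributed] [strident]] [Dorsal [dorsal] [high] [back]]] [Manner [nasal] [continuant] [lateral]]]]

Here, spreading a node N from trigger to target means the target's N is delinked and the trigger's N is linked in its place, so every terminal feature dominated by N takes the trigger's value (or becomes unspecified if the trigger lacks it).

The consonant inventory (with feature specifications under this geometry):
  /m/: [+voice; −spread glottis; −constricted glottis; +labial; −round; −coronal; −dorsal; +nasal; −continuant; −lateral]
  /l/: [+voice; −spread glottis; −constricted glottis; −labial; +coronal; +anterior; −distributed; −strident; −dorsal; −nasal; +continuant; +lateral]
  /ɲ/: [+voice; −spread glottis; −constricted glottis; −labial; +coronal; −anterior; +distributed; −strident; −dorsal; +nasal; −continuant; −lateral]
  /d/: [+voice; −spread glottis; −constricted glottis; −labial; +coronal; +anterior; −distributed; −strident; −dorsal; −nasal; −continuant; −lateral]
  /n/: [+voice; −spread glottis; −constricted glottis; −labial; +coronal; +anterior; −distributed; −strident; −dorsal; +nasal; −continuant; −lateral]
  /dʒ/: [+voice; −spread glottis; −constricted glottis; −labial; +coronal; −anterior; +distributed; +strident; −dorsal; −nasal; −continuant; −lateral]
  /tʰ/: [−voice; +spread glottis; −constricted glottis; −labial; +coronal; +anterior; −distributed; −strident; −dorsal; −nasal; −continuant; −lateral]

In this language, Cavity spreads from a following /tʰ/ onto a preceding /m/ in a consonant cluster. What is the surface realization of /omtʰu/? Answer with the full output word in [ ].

[odtʰu]

The Cavity node dominates the terminals [labial], [round], [coronal], [anterior], [distributed], [strident], [dorsal], [high], [back], [nasal], [continuant], [lateral].
Spreading Cavity from /tʰ/ onto /m/ replaces those values with /tʰ/'s: [−labial], [+coronal], [+anterior], [−distributed], [−strident], [−dorsal], [−nasal], [−continuant], [−lateral]. Features outside Cavity ([voice], [spread glottis], [constricted glottis]) stay as in /m/.
Among the inventory, only /d/ has exactly this specification, giving the surface form [odtʰu].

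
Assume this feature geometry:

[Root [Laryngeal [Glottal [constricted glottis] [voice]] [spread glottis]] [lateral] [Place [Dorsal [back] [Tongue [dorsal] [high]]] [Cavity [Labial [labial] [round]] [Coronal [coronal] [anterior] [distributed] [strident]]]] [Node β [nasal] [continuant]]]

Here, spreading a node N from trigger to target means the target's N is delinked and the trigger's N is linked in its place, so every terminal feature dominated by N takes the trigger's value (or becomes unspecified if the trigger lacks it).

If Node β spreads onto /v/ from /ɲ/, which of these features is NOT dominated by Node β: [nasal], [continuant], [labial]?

[labial]

Under this geometry, Node β contains [nasal], [continuant].
[continuant], [nasal] all lie under Node β, so they are overwritten when Node β spreads.
[labial] attaches under Labial, not under Node β, so /v/ retains its own value for [labial].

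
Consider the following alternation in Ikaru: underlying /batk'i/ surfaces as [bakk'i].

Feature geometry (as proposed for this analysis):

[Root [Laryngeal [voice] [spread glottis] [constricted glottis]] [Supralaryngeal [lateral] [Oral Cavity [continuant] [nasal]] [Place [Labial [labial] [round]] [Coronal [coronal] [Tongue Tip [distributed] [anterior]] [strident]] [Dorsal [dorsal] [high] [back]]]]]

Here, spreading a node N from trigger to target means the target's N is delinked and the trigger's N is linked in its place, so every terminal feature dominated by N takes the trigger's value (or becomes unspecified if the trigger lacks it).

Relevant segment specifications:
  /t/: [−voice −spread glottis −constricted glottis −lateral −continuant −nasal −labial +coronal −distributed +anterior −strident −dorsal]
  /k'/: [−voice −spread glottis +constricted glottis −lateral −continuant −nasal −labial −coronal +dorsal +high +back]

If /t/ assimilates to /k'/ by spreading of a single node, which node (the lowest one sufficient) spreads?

Place

/t/ and [k] differ in [coronal], [anterior], [distributed], [strident], [dorsal], [high], [back]; every other specified feature is identical.
Tracing each changed feature up the tree, the paths first meet at Place; any lower node misses at least one of them.
Spreading Place from /k'/ overwrites each of those terminals with /k'/'s values, yielding exactly [k].
[constricted glottis], a feature on which the two segments disagree outside Place, is unchanged — nothing dominating it spread, and Place is the minimal sufficient constituent.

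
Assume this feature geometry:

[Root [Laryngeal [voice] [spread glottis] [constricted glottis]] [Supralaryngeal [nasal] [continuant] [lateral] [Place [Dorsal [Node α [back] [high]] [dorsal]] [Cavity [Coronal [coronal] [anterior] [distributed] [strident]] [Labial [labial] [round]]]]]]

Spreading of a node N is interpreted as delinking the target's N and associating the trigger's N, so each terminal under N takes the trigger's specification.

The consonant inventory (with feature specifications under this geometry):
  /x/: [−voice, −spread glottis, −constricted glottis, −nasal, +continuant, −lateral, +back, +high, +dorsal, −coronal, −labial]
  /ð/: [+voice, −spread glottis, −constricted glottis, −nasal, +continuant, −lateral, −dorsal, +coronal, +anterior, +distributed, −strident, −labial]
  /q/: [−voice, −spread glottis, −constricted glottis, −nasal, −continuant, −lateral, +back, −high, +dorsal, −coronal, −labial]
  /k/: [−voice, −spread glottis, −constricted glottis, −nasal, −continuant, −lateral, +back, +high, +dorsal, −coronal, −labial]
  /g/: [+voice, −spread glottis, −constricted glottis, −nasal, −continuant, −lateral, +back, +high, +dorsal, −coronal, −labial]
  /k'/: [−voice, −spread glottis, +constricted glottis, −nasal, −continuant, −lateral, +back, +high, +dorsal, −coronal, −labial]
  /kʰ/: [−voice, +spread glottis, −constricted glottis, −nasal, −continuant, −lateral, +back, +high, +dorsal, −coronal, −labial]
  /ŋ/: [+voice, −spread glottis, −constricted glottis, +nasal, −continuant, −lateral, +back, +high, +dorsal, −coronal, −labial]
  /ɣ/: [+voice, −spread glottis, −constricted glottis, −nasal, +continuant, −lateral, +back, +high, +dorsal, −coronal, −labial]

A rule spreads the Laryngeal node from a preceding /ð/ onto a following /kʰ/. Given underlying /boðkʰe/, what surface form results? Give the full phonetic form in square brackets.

[boðge]

Terminals under Laryngeal in this geometry: [voice], [spread glottis], [constricted glottis].
Spreading Laryngeal from /ð/ onto /kʰ/ replaces those values with /ð/'s: [+voice], [−spread glottis], [−constricted glottis]. Features outside Laryngeal ([nasal], [continuant], [lateral], …) stay as in /kʰ/.
The resulting bundle matches /g/ in the inventory; substituting it for /kʰ/ gives [boðge].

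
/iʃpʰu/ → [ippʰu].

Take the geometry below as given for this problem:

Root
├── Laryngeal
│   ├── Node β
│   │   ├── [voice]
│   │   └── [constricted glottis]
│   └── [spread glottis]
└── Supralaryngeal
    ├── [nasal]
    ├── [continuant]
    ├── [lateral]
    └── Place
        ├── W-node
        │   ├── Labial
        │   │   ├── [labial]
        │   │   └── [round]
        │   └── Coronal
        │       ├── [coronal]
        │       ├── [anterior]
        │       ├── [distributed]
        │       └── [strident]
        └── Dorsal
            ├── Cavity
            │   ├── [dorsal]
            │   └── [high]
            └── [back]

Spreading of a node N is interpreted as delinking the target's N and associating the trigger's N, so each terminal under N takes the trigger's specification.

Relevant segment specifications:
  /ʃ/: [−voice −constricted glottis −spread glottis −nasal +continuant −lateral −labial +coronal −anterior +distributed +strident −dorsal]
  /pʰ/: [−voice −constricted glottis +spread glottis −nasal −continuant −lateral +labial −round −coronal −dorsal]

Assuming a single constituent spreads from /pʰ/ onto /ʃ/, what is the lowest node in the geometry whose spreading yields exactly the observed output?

Feature comparison: [continuant], [labial], [round], [coronal], [anterior], [distributed], [strident] differ between /ʃ/ and [p]; the remaining terminals match.
The smallest constituent containing every changed terminal is Supralaryngeal — each of its daughters lacks at least one of the affected features.
If Supralaryngeal spreads, every terminal under it takes /pʰ/'s value, producing [p] as observed.
Since [spread glottis] is preserved even though /pʰ/ disagrees there, no node above Supralaryngeal spread.

Supralaryngeal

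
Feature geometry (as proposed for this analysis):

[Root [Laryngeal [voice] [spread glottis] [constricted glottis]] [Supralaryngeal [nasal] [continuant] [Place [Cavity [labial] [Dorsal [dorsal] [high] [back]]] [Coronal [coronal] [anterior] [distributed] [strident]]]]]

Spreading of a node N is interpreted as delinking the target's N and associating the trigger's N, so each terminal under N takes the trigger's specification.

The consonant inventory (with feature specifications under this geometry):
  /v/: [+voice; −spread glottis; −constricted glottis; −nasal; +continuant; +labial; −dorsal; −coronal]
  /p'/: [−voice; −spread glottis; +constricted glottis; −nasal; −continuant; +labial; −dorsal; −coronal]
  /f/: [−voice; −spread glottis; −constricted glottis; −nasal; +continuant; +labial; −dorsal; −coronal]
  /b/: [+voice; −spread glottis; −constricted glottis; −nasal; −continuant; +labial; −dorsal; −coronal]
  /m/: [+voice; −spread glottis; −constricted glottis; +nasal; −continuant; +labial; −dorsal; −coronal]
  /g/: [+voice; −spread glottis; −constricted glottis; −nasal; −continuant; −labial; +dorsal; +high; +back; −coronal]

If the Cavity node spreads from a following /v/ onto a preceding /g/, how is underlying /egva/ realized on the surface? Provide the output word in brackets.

Cavity immediately or transitively dominates [labial], [dorsal], [high], [back].
The target acquires /v/'s values for everything under Cavity — [+labial], [−dorsal] — while keeping its own [voice], [spread glottis], [constricted glottis], ….
Among the inventory, only /b/ has exactly this specification, giving the surface form [ebva].

[ebva]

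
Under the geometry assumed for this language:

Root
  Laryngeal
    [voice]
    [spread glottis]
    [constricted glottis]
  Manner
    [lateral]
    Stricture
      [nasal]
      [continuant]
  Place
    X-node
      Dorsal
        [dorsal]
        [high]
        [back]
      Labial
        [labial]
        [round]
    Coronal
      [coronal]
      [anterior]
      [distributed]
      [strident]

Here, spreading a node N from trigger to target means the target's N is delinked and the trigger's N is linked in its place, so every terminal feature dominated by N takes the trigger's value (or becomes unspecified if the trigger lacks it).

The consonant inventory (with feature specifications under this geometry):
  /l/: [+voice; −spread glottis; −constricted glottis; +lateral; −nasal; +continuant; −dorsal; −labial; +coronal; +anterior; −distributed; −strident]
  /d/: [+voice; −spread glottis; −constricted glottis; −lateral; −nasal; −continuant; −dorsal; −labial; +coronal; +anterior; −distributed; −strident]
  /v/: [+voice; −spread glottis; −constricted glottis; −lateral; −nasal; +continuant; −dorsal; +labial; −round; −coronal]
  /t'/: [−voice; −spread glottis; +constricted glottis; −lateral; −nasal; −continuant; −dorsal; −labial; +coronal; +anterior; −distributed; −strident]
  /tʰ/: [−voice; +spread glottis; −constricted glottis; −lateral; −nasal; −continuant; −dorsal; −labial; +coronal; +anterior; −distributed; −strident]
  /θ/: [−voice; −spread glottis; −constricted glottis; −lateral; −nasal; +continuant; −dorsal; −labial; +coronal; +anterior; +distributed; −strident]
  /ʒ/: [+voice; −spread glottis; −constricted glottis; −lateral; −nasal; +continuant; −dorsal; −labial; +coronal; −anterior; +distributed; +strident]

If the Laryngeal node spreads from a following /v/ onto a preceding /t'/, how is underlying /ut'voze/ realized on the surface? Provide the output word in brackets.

Laryngeal immediately or transitively dominates [voice], [spread glottis], [constricted glottis].
After delinking /t'/'s Laryngeal and linking /v/'s, the affected terminals become [+voice], [−spread glottis], [−constricted glottis]; [lateral], [nasal], [continuant], … (outside Laryngeal) are retained from /t'/.
Among the inventory, only /d/ has exactly this specification, giving the surface form [udvoze].

[udvoze]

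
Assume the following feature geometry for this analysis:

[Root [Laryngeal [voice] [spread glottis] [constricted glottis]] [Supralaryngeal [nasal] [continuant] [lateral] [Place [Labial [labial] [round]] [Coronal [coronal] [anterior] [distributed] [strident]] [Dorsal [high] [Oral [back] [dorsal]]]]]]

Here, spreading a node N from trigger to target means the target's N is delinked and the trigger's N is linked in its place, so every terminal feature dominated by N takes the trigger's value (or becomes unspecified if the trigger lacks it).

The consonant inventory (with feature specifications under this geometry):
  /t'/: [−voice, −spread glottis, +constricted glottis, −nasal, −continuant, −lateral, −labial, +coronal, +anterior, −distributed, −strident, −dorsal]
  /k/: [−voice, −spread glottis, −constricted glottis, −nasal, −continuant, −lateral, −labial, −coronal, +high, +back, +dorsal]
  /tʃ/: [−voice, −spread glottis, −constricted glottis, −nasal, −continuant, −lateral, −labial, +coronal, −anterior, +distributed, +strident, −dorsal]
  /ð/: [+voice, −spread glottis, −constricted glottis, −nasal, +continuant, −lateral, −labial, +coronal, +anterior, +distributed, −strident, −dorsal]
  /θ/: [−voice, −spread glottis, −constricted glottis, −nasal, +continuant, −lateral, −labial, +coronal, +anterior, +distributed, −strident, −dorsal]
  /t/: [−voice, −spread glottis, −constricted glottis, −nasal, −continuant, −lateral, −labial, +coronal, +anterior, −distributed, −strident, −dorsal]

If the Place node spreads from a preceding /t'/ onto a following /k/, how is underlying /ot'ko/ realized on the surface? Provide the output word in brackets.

[ot'to]

The Place node dominates the terminals [labial], [round], [coronal], [anterior], [distributed], [strident], [high], [back], [dorsal].
The target acquires /t'/'s values for everything under Place — [−labial], [+coronal], [+anterior], [−distributed], [−strident], [−dorsal] — while keeping its own [voice], [spread glottis], [constricted glottis], ….
This feature bundle is that of [t], so /ot'ko/ surfaces as [ot'to].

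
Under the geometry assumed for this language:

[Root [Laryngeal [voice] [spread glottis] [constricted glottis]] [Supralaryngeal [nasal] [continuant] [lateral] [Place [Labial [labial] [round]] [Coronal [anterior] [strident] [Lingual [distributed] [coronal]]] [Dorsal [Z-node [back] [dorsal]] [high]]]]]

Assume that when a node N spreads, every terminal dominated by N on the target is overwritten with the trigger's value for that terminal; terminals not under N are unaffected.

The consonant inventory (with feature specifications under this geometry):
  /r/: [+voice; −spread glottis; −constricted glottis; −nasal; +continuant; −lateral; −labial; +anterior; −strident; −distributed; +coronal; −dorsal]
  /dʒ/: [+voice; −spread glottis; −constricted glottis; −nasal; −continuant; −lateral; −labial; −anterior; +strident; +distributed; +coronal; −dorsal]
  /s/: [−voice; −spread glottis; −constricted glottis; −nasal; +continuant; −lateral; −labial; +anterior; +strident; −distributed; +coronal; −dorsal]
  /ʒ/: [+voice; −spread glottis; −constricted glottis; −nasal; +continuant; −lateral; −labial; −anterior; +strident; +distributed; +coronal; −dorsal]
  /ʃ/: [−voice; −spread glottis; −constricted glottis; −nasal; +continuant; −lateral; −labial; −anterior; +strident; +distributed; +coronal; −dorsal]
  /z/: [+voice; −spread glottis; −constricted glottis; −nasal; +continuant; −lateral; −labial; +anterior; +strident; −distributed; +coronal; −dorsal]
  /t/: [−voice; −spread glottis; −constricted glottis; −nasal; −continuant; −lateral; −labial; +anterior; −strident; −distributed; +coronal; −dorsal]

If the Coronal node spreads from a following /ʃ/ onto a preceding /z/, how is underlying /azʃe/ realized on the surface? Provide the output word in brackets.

Terminals under Coronal in this geometry: [anterior], [strident], [distributed], [coronal].
Spreading Coronal from /ʃ/ onto /z/ replaces those values with /ʃ/'s: [−anterior], [+strident], [+distributed], [+coronal]. Features outside Coronal ([voice], [spread glottis], [constricted glottis], …) stay as in /z/.
Among the inventory, only /ʒ/ has exactly this specification, giving the surface form [aʒʃe].

[aʒʃe]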